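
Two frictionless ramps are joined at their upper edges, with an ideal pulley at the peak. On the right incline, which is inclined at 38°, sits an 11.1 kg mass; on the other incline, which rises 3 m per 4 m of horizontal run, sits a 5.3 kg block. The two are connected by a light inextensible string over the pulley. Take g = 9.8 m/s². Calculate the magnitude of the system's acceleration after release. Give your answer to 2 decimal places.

Resolve each weight along its own incline: the 11.1 kg mass has component 11.1 × 9.8 × sin 38° = 66.972 N down its slope, and the 5.3 kg mass has 5.3 × 9.8 × sin 36.87° = 31.164 N down its slope.
The 11.1 kg side's 66.972 N exceeds the other side's 31.164 N, so that mass slides down and the 5.3 kg mass slides up. Taking that direction as positive, Newton's second law for the whole system gives 66.972 − 31.164 = (11.1 + 5.3) a, so a = 35.808 / 16.4 = 2.1834 m/s².

2.18 m/s²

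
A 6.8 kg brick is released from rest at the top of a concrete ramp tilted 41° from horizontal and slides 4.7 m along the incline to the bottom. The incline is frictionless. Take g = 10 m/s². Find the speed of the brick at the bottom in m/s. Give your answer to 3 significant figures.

The weight component along the incline is mg sin 41° = 44.612 N and the normal force is N = mg cos 41° = 51.320 N.
With no friction, a = g sin 41° = 6.5606 m/s².
Starting from rest over a distance of 4.7 m, v² = 2aL = 2 × 6.5606 × 4.7 = 61.6696, so v = 7.8530 m/s.

7.85 m/s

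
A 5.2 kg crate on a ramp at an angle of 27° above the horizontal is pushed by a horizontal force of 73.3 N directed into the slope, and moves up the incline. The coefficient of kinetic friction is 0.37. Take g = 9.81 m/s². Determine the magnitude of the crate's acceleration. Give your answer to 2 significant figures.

The horizontal push has components F cos 27° = 73.3 × 0.8910 = 65.310 N up the incline and F sin 27° = 73.3 × 0.4540 = 33.278 N pressing into the surface.
The normal force is therefore N = mg cos 27° + F sin 27° = 45.452 + 33.278 = 78.730 N, and kinetic friction down the slope is μN = 0.37 × 78.730 = 29.130 N.
Along the incline: F cos 27° − mg sin 27° − μN = ma, so 65.310 − 23.159 − 29.130 = 5.2 a, giving a = 2.5040 m/s².

2.5 m/s²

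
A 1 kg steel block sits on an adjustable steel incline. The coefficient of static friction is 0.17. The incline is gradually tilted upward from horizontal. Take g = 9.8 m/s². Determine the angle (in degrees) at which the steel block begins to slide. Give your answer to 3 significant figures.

At the threshold of sliding, static friction is at its maximum μ_s N and exactly balances the weight component along the incline: mg sin θ = μ_s mg cos θ.
Hence tan θ = μ_s = 0.17, so θ = arctan(0.17) = 9.6480°.

9.65°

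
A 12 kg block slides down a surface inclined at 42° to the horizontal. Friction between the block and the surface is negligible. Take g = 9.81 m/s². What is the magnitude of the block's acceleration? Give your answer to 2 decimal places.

6.56 m/s²

Resolving the weight along the incline: the component pulling the block down the slope is mg sin 42° = 12 × 9.81 × 0.6691 = 78.766 N, and the normal force is N = mg cos 42° = 12 × 9.81 × 0.7431 = 87.478 N.
With no friction the net force along the incline is 78.766 N, so a = g sin 42° = 78.766 / 12 = 6.5638 m/s².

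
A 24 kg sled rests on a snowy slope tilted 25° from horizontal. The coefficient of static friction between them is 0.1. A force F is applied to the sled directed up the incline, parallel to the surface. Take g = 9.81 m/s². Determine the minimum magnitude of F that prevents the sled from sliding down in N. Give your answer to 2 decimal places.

The normal force is N = mg cos 25° = 213.381 N. With F at its minimum the sled is on the verge of sliding down, so static friction is at its maximum μ_s N = 0.1 × 213.381 = 21.338 N and acts up the slope.
Equilibrium along the incline: F + μ_s N = mg sin 25°, so F = 99.501 − 21.338 = 78.163 N.

78.16 N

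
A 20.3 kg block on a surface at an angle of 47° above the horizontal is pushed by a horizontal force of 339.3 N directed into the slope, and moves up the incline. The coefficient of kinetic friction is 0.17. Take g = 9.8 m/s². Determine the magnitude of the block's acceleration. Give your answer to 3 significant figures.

The horizontal push has components F cos 47° = 339.3 × 0.6820 = 231.403 N up the incline and F sin 47° = 339.3 × 0.7314 = 248.164 N pressing into the surface.
The normal force is therefore N = mg cos 47° + F sin 47° = 135.677 + 248.164 = 383.841 N, and kinetic friction down the slope is μN = 0.17 × 383.841 = 65.253 N.
Along the incline: F cos 47° − mg sin 47° − μN = ma, so 231.403 − 145.505 − 65.253 = 20.3 a, giving a = 1.0170 m/s².

1.02 m/s²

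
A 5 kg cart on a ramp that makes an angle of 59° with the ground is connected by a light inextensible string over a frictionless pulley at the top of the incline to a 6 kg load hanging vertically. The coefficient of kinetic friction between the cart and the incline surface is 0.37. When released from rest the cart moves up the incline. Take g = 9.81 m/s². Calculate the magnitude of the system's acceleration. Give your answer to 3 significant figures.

For the cart on the incline: the weight component along the slope is m₁g sin 59° = 5 × 9.81 × 0.8572 = 42.046 N and the normal force is N = m₁g cos 59° = 25.263 N.
Kinetic friction opposes the cart's motion up the incline: f = μN = 0.37 × 25.263 = 9.347 N acting down the slope.
Newton's second law for the cart (up-slope positive): T − 42.046 − 9.347 = 5 a. For the hanging load (downward positive): 6 × 9.81 − T = 6 a.
Adding the two equations eliminates T: 7.467 = 11 a, so a = 0.6788 m/s².

0.679 m/s²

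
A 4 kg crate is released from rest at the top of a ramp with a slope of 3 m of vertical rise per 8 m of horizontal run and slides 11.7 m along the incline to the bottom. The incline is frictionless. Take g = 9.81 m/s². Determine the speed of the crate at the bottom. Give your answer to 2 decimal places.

8.98 m/s

The weight component along the incline is mg sin 20.56° = 13.778 N and the normal force is N = mg cos 20.56° = 36.742 N.
With no friction, a = g sin 20.56° = 3.4445 m/s².
Starting from rest over a distance of 11.7 m, v² = 2aL = 2 × 3.4445 × 11.7 = 80.6013, so v = 8.9778 m/s.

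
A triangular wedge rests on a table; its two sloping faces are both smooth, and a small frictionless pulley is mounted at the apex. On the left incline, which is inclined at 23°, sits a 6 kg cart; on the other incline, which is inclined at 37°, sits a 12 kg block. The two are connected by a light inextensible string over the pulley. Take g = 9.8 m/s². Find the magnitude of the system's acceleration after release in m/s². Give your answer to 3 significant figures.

2.66 m/s²

Resolve each weight along its own incline: the 6 kg mass has component 6 × 9.8 × sin 23° = 22.975 N down its slope, and the 12 kg mass has 12 × 9.8 × sin 37° = 70.773 N down its slope.
The 12 kg side's 70.773 N exceeds the other side's 22.975 N, so that mass slides down and the 6 kg mass slides up. Taking that direction as positive, Newton's second law for the whole system gives 70.773 − 22.975 = (6 + 12) a, so a = 47.798 / 18 = 2.6554 m/s².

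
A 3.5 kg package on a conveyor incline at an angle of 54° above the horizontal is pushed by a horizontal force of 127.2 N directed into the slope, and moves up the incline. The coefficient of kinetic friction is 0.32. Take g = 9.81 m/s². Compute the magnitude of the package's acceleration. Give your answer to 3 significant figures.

2.17 m/s²

The horizontal push has components F cos 54° = 127.2 × 0.5878 = 74.768 N up the incline and F sin 54° = 127.2 × 0.8090 = 102.905 N pressing into the surface.
The normal force is therefore N = mg cos 54° + F sin 54° = 20.182 + 102.905 = 123.087 N, and kinetic friction down the slope is μN = 0.32 × 123.087 = 39.388 N.
Along the incline: F cos 54° − mg sin 54° − μN = ma, so 74.768 − 27.777 − 39.388 = 3.5 a, giving a = 2.1723 m/s².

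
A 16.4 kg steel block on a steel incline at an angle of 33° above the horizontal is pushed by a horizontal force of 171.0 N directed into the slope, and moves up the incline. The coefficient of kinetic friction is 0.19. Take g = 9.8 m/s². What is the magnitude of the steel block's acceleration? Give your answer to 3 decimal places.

The horizontal push has components F cos 33° = 171.0 × 0.8387 = 143.418 N up the incline and F sin 33° = 171.0 × 0.5446 = 93.127 N pressing into the surface.
The normal force is therefore N = mg cos 33° + F sin 33° = 134.796 + 93.127 = 227.923 N, and kinetic friction down the slope is μN = 0.19 × 227.923 = 43.305 N.
Along the incline: F cos 33° − mg sin 33° − μN = ma, so 143.418 − 87.528 − 43.305 = 16.4 a, giving a = 0.7674 m/s².

0.767 m/s²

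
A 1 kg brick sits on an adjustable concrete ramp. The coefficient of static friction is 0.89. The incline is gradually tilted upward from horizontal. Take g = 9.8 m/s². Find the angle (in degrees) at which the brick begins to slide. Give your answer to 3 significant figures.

41.7°

At the threshold of sliding, static friction is at its maximum μ_s N and exactly balances the weight component along the incline: mg sin θ = μ_s mg cos θ.
Hence tan θ = μ_s = 0.89, so θ = arctan(0.89) = 41.6691°.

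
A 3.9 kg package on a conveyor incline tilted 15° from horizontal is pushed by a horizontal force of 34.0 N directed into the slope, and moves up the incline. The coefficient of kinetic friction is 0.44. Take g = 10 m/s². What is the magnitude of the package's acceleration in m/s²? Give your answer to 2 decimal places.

0.59 m/s²

The horizontal push has components F cos 15° = 34.0 × 0.9659 = 32.841 N up the incline and F sin 15° = 34.0 × 0.2588 = 8.799 N pressing into the surface.
The normal force is therefore N = mg cos 15° + F sin 15° = 37.670 + 8.799 = 46.469 N, and kinetic friction down the slope is μN = 0.44 × 46.469 = 20.446 N.
Along the incline: F cos 15° − mg sin 15° − μN = ma, so 32.841 − 10.093 − 20.446 = 3.9 a, giving a = 0.5903 m/s².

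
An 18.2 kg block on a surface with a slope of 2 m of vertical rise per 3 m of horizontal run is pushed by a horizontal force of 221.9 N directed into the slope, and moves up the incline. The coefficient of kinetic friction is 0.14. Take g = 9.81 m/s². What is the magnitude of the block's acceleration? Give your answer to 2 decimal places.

2.61 m/s²

The horizontal push has components F cos 33.69° = 221.9 × 0.8321 = 184.643 N up the incline and F sin 33.69° = 221.9 × 0.5547 = 123.088 N pressing into the surface.
The normal force is therefore N = mg cos 33.69° + F sin 33.69° = 148.565 + 123.088 = 271.653 N, and kinetic friction down the slope is μN = 0.14 × 271.653 = 38.031 N.
Along the incline: F cos 33.69° − mg sin 33.69° − μN = ma, so 184.643 − 99.037 − 38.031 = 18.2 a, giving a = 2.6140 m/s².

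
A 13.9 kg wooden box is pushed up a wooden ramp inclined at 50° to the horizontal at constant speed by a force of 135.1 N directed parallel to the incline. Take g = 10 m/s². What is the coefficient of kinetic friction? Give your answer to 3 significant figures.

At constant speed ΣF = 0 along the incline. The applied 135.1 N acts up the slope; the weight component mg sin 50° = 106.480 N and kinetic friction μN both act down the slope.
So 135.1 = 106.480 + μ × 89.347, giving μ = (135.1 − 106.480) / 89.347 = 0.3203.

0.320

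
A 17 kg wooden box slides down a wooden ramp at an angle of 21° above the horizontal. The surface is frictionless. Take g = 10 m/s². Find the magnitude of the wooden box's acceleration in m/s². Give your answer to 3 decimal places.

3.584 m/s²

Resolving the weight along the incline: the component pulling the wooden box down the slope is mg sin 21° = 17 × 10 × 0.3584 = 60.928 N, and the normal force is N = mg cos 21° = 17 × 10 × 0.9336 = 158.712 N.
With no friction the net force along the incline is 60.928 N, so a = g sin 21° = 60.928 / 17 = 3.5840 m/s².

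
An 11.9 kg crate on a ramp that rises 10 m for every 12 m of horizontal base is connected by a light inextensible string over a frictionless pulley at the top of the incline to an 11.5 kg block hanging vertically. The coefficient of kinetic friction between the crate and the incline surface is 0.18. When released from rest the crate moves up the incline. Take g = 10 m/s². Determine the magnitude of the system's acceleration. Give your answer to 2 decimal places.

0.96 m/s²

For the crate on the incline: the weight component along the slope is m₁g sin 39.81° = 11.9 × 10 × 0.6402 = 76.184 N and the normal force is N = m₁g cos 39.81° = 91.418 N.
Kinetic friction opposes the crate's motion up the incline: f = μN = 0.18 × 91.418 = 16.455 N acting down the slope.
Newton's second law for the crate (up-slope positive): T − 76.184 − 16.455 = 11.9 a. For the hanging block (downward positive): 11.5 × 10 − T = 11.5 a.
Adding the two equations eliminates T: 22.361 = 23.4 a, so a = 0.9556 m/s².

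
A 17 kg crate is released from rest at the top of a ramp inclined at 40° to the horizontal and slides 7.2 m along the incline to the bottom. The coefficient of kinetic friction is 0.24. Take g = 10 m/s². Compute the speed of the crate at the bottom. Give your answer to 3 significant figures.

The weight component along the incline is mg sin 40° = 109.274 N and the normal force is N = mg cos 40° = 130.228 N.
Friction up the slope is f = μN = 0.24 × 130.228 = 31.255 N, so the net downslope force is 109.274 − 31.255 = 78.019 N and a = 78.019 / 17 = 4.5894 m/s².
Starting from rest over a distance of 7.2 m, v² = 2aL = 2 × 4.5894 × 7.2 = 66.0874, so v = 8.1294 m/s.

8.13 m/s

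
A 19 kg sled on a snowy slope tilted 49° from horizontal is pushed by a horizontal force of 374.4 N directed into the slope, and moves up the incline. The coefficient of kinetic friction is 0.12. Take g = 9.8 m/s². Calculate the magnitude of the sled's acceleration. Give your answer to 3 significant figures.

2.98 m/s²

The horizontal push has components F cos 49° = 374.4 × 0.6561 = 245.644 N up the incline and F sin 49° = 374.4 × 0.7547 = 282.560 N pressing into the surface.
The normal force is therefore N = mg cos 49° + F sin 49° = 122.166 + 282.560 = 404.726 N, and kinetic friction down the slope is μN = 0.12 × 404.726 = 48.567 N.
Along the incline: F cos 49° − mg sin 49° − μN = ma, so 245.644 − 140.525 − 48.567 = 19 a, giving a = 2.9764 m/s².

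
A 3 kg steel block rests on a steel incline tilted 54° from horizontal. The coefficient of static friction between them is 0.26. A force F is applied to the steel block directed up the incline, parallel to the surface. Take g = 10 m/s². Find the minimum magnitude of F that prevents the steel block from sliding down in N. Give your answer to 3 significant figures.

The normal force is N = mg cos 54° = 17.634 N. With F at its minimum the steel block is on the verge of sliding down, so static friction is at its maximum μ_s N = 0.26 × 17.634 = 4.585 N and acts up the slope.
Equilibrium along the incline: F + μ_s N = mg sin 54°, so F = 24.271 − 4.585 = 19.686 N.

19.7 N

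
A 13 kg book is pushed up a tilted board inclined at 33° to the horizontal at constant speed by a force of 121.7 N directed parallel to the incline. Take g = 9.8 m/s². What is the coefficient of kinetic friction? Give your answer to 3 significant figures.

At constant speed ΣF = 0 along the incline. The applied 121.7 N acts up the slope; the weight component mg sin 33° = 69.387 N and kinetic friction μN both act down the slope.
So 121.7 = 69.387 + μ × 106.847, giving μ = (121.7 − 69.387) / 106.847 = 0.4896.

0.490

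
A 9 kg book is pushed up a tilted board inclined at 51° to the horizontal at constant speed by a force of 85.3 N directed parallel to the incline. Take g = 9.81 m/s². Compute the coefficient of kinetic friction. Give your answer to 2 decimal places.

0.30

At constant speed ΣF = 0 along the incline. The applied 85.3 N acts up the slope; the weight component mg sin 51° = 68.614 N and kinetic friction μN both act down the slope.
So 85.3 = 68.614 + μ × 55.563, giving μ = (85.3 − 68.614) / 55.563 = 0.3003.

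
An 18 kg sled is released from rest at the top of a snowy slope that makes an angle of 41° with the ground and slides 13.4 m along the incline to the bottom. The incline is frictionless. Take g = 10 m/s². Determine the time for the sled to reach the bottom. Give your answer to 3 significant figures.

The weight component along the incline is mg sin 41° = 118.091 N and the normal force is N = mg cos 41° = 135.848 N.
With no friction, a = g sin 41° = 6.5606 m/s².
Starting from rest, L = ½at², so t = √(2L/a) = √(2 × 13.4 / 6.5606) = 2.0211 s.

2.02 s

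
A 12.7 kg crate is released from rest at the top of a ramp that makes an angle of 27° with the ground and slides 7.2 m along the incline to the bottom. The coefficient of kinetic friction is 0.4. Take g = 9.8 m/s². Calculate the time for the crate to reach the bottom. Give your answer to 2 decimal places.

The weight component along the incline is mg sin 27° = 56.504 N and the normal force is N = mg cos 27° = 110.895 N.
Friction up the slope is f = μN = 0.4 × 110.895 = 44.358 N, so the net downslope force is 56.504 − 44.358 = 12.146 N and a = 12.146 / 12.7 = 0.9564 m/s².
Starting from rest, L = ½at², so t = √(2L/a) = √(2 × 7.2 / 0.9564) = 3.8803 s.

3.88 s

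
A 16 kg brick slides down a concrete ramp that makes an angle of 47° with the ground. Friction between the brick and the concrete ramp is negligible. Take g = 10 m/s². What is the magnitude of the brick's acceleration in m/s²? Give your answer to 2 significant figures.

Resolving the weight along the incline: the component pulling the brick down the slope is mg sin 47° = 16 × 10 × 0.7314 = 117.024 N, and the normal force is N = mg cos 47° = 16 × 10 × 0.6820 = 109.120 N.
With no friction the net force along the incline is 117.024 N, so a = g sin 47° = 117.024 / 16 = 7.3140 m/s².

7.3 m/s²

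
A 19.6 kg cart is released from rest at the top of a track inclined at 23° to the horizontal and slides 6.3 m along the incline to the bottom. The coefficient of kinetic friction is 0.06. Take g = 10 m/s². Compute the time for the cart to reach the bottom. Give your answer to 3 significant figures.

The weight component along the incline is mg sin 23° = 76.583 N and the normal force is N = mg cos 23° = 180.419 N.
Friction up the slope is f = μN = 0.06 × 180.419 = 10.825 N, so the net downslope force is 76.583 − 10.825 = 65.758 N and a = 65.758 / 19.6 = 3.3550 m/s².
Starting from rest, L = ½at², so t = √(2L/a) = √(2 × 6.3 / 3.3550) = 1.9379 s.

1.94 s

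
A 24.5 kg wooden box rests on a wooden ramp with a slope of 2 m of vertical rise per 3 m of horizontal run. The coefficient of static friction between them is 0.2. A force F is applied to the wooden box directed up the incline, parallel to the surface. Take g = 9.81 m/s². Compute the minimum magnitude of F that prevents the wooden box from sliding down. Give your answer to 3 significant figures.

93.3 N

The normal force is N = mg cos 33.69° = 199.979 N. With F at its minimum the wooden box is on the verge of sliding down, so static friction is at its maximum μ_s N = 0.2 × 199.979 = 39.996 N and acts up the slope.
Equilibrium along the incline: F + μ_s N = mg sin 33.69°, so F = 133.319 − 39.996 = 93.323 N.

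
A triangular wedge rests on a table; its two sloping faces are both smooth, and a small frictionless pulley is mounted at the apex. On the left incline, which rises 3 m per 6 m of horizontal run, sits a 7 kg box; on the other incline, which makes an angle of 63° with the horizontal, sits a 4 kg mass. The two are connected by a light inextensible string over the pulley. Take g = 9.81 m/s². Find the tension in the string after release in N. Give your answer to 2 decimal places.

Resolve each weight along its own incline: the 7 kg mass has component 7 × 9.81 × sin 26.57° = 30.710 N down its slope, and the 4 kg mass has 4 × 9.81 × sin 63° = 34.963 N down its slope.
The 4 kg side's 34.963 N exceeds the other side's 30.710 N, so that mass slides down and the 7 kg mass slides up. Taking that direction as positive, Newton's second law for the whole system gives 34.963 − 30.710 = (7 + 4) a, so a = 4.253 / 11 = 0.3866 m/s².
For the 7 kg mass (up-slope positive): T − 30.710 = 7 × 0.3866, so T = 33.416 N.

33.42 N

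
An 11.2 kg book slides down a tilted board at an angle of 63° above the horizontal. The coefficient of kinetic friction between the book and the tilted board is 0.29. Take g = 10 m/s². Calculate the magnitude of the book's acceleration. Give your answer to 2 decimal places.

7.59 m/s²

Resolving the weight along the incline: the component pulling the book down the slope is mg sin 63° = 11.2 × 10 × 0.8910 = 99.792 N, and the normal force is N = mg cos 63° = 11.2 × 10 × 0.4540 = 50.848 N.
Kinetic friction acts up the slope with magnitude f = μN = 0.29 × 50.848 = 14.746 N.
Net force along the incline is 99.792 − 14.746 = 85.046 N, so a = 85.046 / 11.2 = 7.5934 m/s².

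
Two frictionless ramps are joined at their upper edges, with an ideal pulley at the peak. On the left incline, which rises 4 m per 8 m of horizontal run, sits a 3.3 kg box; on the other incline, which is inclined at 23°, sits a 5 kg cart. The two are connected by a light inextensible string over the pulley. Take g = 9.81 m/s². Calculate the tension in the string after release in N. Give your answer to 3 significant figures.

16.3 N

Resolve each weight along its own incline: the 3.3 kg mass has component 3.3 × 9.81 × sin 26.57° = 14.478 N down its slope, and the 5 kg mass has 5 × 9.81 × sin 23° = 19.165 N down its slope.
The 5 kg side's 19.165 N exceeds the other side's 14.478 N, so that mass slides down and the 3.3 kg mass slides up. Taking that direction as positive, Newton's second law for the whole system gives 19.165 − 14.478 = (3.3 + 5) a, so a = 4.687 / 8.3 = 0.5647 m/s².
For the 3.3 kg mass (up-slope positive): T − 14.478 = 3.3 × 0.5647, so T = 16.342 N.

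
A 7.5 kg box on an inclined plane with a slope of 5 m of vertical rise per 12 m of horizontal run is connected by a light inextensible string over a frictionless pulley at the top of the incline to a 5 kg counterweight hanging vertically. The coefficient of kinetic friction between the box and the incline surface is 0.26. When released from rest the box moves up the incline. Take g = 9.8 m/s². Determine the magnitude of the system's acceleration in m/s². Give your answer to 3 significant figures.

0.247 m/s²

For the box on the incline: the weight component along the slope is m₁g sin 22.62° = 7.5 × 9.8 × 0.3846 = 28.268 N and the normal force is N = m₁g cos 22.62° = 67.846 N.
Kinetic friction opposes the box's motion up the incline: f = μN = 0.26 × 67.846 = 17.640 N acting down the slope.
Newton's second law for the box (up-slope positive): T − 28.268 − 17.640 = 7.5 a. For the hanging counterweight (downward positive): 5 × 9.8 − T = 5 a.
Adding the two equations eliminates T: 3.092 = 12.5 a, so a = 0.2474 m/s².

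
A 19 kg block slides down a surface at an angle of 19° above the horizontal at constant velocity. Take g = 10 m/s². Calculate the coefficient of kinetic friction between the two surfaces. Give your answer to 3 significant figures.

0.344

At constant velocity the net force along the incline is zero: mg sin 19° = μ mg cos 19°.
So μ = tan 19° = 0.3256 / 0.9455 = 0.3444.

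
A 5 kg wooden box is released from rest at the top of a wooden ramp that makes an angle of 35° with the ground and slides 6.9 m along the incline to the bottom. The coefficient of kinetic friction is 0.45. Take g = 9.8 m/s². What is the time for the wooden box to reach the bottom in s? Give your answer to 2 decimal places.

The weight component along the incline is mg sin 35° = 28.105 N and the normal force is N = mg cos 35° = 40.138 N.
Friction up the slope is f = μN = 0.45 × 40.138 = 18.062 N, so the net downslope force is 28.105 − 18.062 = 10.043 N and a = 10.043 / 5 = 2.0086 m/s².
Starting from rest, L = ½at², so t = √(2L/a) = √(2 × 6.9 / 2.0086) = 2.6212 s.

2.62 s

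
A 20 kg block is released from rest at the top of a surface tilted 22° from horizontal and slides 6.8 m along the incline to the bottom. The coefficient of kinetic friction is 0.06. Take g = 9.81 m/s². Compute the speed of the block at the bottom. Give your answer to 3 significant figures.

The weight component along the incline is mg sin 22° = 73.498 N and the normal force is N = mg cos 22° = 181.913 N.
Friction up the slope is f = μN = 0.06 × 181.913 = 10.915 N, so the net downslope force is 73.498 − 10.915 = 62.583 N and a = 62.583 / 20 = 3.1292 m/s².
Starting from rest over a distance of 6.8 m, v² = 2aL = 2 × 3.1292 × 6.8 = 42.5571, so v = 6.5236 m/s.

6.52 m/s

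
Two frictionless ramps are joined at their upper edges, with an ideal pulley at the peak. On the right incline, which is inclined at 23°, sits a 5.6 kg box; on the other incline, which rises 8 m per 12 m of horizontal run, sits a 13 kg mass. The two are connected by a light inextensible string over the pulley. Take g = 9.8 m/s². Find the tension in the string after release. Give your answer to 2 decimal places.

Resolve each weight along its own incline: the 5.6 kg mass has component 5.6 × 9.8 × sin 23° = 21.443 N down its slope, and the 13 kg mass has 13 × 9.8 × sin 33.69° = 70.669 N down its slope.
The 13 kg side's 70.669 N exceeds the other side's 21.443 N, so that mass slides down and the 5.6 kg mass slides up. Taking that direction as positive, Newton's second law for the whole system gives 70.669 − 21.443 = (5.6 + 13) a, so a = 49.226 / 18.6 = 2.6466 m/s².
For the 5.6 kg mass (up-slope positive): T − 21.443 = 5.6 × 2.6466, so T = 36.264 N.

36.26 N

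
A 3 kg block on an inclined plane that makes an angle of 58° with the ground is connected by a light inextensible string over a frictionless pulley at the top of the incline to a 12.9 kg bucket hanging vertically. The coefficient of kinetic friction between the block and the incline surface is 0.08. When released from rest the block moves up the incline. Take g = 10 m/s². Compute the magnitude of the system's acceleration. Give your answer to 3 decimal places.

For the block on the incline: the weight component along the slope is m₁g sin 58° = 3 × 10 × 0.8480 = 25.440 N and the normal force is N = m₁g cos 58° = 15.898 N.
Kinetic friction opposes the block's motion up the incline: f = μN = 0.08 × 15.898 = 1.272 N acting down the slope.
Newton's second law for the block (up-slope positive): T − 25.440 − 1.272 = 3 a. For the hanging bucket (downward positive): 12.9 × 10 − T = 12.9 a.
Adding the two equations eliminates T: 102.288 = 15.9 a, so a = 6.4332 m/s².

6.433 m/s²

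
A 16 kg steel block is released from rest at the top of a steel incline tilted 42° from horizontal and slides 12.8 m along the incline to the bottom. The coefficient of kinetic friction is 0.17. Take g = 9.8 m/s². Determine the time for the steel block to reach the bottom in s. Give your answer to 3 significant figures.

2.19 s

The weight component along the incline is mg sin 42° = 104.920 N and the normal force is N = mg cos 42° = 116.525 N.
Friction up the slope is f = μN = 0.17 × 116.525 = 19.809 N, so the net downslope force is 104.920 − 19.809 = 85.111 N and a = 85.111 / 16 = 5.3194 m/s².
Starting from rest, L = ½at², so t = √(2L/a) = √(2 × 12.8 / 5.3194) = 2.1938 s.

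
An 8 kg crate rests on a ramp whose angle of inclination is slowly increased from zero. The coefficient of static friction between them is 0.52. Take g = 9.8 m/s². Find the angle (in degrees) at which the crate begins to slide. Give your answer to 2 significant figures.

27°

At the threshold of sliding, static friction is at its maximum μ_s N and exactly balances the weight component along the incline: mg sin θ = μ_s mg cos θ.
Hence tan θ = μ_s = 0.52, so θ = arctan(0.52) = 27.4744°.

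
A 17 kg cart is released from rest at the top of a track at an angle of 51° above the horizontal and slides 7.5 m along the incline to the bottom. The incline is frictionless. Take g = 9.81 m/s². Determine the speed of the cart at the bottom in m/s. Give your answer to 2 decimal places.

The weight component along the incline is mg sin 51° = 129.605 N and the normal force is N = mg cos 51° = 104.952 N.
With no friction, a = g sin 51° = 7.6238 m/s².
Starting from rest over a distance of 7.5 m, v² = 2aL = 2 × 7.6238 × 7.5 = 114.3570, so v = 10.6938 m/s.

10.69 m/s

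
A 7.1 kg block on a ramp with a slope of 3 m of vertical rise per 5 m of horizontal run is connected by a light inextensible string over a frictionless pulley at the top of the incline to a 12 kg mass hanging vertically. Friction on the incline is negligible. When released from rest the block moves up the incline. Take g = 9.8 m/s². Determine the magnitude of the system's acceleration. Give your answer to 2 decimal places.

4.28 m/s²

For the block on the incline: the weight component along the slope is m₁g sin 30.96° = 7.1 × 9.8 × 0.5145 = 35.799 N and the normal force is N = m₁g cos 30.96° = 59.664 N.
Newton's second law for the block (up-slope positive): T − 35.799 = 7.1 a. For the hanging mass (downward positive): 12 × 9.8 − T = 12 a.
Adding the two equations eliminates T: 81.801 = 19.1 a, so a = 4.2828 m/s².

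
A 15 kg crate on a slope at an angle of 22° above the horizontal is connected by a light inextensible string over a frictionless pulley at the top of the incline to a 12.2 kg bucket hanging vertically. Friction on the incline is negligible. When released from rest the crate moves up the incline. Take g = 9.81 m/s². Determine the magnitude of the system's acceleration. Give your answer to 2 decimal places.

For the crate on the incline: the weight component along the slope is m₁g sin 22° = 15 × 9.81 × 0.3746 = 55.122 N and the normal force is N = m₁g cos 22° = 136.435 N.
Newton's second law for the crate (up-slope positive): T − 55.122 = 15 a. For the hanging bucket (downward positive): 12.2 × 9.81 − T = 12.2 a.
Adding the two equations eliminates T: 64.560 = 27.2 a, so a = 2.3735 m/s².

2.37 m/s²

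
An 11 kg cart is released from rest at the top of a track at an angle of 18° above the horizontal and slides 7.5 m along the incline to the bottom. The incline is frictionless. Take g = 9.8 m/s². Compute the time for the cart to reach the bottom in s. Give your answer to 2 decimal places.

2.23 s

The weight component along the incline is mg sin 18° = 33.312 N and the normal force is N = mg cos 18° = 102.524 N.
With no friction, a = g sin 18° = 3.0284 m/s².
Starting from rest, L = ½at², so t = √(2L/a) = √(2 × 7.5 / 3.0284) = 2.2256 s.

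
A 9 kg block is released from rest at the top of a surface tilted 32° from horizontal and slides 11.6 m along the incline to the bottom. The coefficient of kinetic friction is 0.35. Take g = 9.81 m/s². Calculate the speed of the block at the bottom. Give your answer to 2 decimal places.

7.28 m/s

The weight component along the incline is mg sin 32° = 46.787 N and the normal force is N = mg cos 32° = 74.874 N.
Friction up the slope is f = μN = 0.35 × 74.874 = 26.206 N, so the net downslope force is 46.787 − 26.206 = 20.581 N and a = 20.581 / 9 = 2.2868 m/s².
Starting from rest over a distance of 11.6 m, v² = 2aL = 2 × 2.2868 × 11.6 = 53.0538, so v = 7.2838 m/s.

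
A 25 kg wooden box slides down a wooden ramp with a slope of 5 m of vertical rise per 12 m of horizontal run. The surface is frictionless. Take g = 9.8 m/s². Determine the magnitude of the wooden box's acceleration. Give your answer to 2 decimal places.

3.77 m/s²

Resolving the weight along the incline: the component pulling the wooden box down the slope is mg sin 22.62° = 25 × 9.8 × 0.3846 = 94.227 N, and the normal force is N = mg cos 22.62° = 25 × 9.8 × 0.9231 = 226.160 N.
With no friction the net force along the incline is 94.227 N, so a = g sin 22.62° = 94.227 / 25 = 3.7691 m/s².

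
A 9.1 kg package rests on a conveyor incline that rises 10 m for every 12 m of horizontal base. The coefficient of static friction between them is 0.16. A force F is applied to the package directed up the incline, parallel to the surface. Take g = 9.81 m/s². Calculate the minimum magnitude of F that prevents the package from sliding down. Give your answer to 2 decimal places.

The normal force is N = mg cos 39.81° = 68.580 N. With F at its minimum the package is on the verge of sliding down, so static friction is at its maximum μ_s N = 0.16 × 68.580 = 10.973 N and acts up the slope.
Equilibrium along the incline: F + μ_s N = mg sin 39.81°, so F = 57.150 − 10.973 = 46.177 N.

46.18 N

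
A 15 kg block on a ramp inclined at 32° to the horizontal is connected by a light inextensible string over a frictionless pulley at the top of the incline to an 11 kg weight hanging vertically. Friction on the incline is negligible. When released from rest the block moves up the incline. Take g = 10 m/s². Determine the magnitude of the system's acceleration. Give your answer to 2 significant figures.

For the block on the incline: the weight component along the slope is m₁g sin 32° = 15 × 10 × 0.5299 = 79.485 N and the normal force is N = m₁g cos 32° = 127.207 N.
Newton's second law for the block (up-slope positive): T − 79.485 = 15 a. For the hanging weight (downward positive): 11 × 10 − T = 11 a.
Adding the two equations eliminates T: 30.515 = 26 a, so a = 1.1737 m/s².

1.2 m/s²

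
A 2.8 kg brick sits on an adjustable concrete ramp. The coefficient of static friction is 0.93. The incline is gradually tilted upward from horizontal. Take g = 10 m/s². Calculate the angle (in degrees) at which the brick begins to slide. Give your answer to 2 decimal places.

At the threshold of sliding, static friction is at its maximum μ_s N and exactly balances the weight component along the incline: mg sin θ = μ_s mg cos θ.
Hence tan θ = μ_s = 0.93, so θ = arctan(0.93) = 42.9228°.

42.92°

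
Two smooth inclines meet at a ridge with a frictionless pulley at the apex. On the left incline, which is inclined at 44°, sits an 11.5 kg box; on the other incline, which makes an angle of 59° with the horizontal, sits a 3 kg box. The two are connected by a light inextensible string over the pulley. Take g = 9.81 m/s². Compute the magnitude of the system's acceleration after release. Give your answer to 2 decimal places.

Resolve each weight along its own incline: the 11.5 kg mass has component 11.5 × 9.81 × sin 44° = 78.368 N down its slope, and the 3 kg mass has 3 × 9.81 × sin 59° = 25.226 N down its slope.
The 11.5 kg side's 78.368 N exceeds the other side's 25.226 N, so that mass slides down and the 3 kg mass slides up. Taking that direction as positive, Newton's second law for the whole system gives 78.368 − 25.226 = (11.5 + 3) a, so a = 53.142 / 14.5 = 3.6650 m/s².

3.66 m/s²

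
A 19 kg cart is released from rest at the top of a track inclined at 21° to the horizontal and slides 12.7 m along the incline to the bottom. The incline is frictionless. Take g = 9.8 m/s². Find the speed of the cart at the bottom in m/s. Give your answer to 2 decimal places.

The weight component along the incline is mg sin 21° = 66.728 N and the normal force is N = mg cos 21° = 173.833 N.
With no friction, a = g sin 21° = 3.5120 m/s².
Starting from rest over a distance of 12.7 m, v² = 2aL = 2 × 3.5120 × 12.7 = 89.2048, so v = 9.4448 m/s.

9.44 m/s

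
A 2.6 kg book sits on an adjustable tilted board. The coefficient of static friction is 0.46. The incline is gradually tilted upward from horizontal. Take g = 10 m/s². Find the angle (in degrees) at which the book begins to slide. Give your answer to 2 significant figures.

25°

At the threshold of sliding, static friction is at its maximum μ_s N and exactly balances the weight component along the incline: mg sin θ = μ_s mg cos θ.
Hence tan θ = μ_s = 0.46, so θ = arctan(0.46) = 24.7024°.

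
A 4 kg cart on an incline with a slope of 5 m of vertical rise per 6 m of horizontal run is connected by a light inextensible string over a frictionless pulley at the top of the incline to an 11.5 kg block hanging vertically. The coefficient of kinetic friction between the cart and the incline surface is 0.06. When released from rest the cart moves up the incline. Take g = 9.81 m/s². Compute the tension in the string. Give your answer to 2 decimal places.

For the cart on the incline: the weight component along the slope is m₁g sin 39.81° = 4 × 9.81 × 0.6402 = 25.121 N and the normal force is N = m₁g cos 39.81° = 30.145 N.
Kinetic friction opposes the cart's motion up the incline: f = μN = 0.06 × 30.145 = 1.809 N acting down the slope.
Newton's second law for the cart (up-slope positive): T − 25.121 − 1.809 = 4 a. For the hanging block (downward positive): 11.5 × 9.81 − T = 11.5 a.
Adding the two equations eliminates T: 85.885 = 15.5 a, so a = 5.5410 m/s².
Then from the hanging block's equation, T = 11.5 × (9.81 − 5.5410) = 49.093 N.

49.09 N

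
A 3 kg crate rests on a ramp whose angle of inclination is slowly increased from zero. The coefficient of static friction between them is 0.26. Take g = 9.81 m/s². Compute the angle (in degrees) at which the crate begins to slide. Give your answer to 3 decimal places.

At the threshold of sliding, static friction is at its maximum μ_s N and exactly balances the weight component along the incline: mg sin θ = μ_s mg cos θ.
Hence tan θ = μ_s = 0.26, so θ = arctan(0.26) = 14.5742°.

14.574°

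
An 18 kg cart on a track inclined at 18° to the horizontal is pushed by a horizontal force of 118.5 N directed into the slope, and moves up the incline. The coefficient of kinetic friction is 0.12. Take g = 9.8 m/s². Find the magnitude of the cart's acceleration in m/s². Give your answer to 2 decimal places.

1.87 m/s²

The horizontal push has components F cos 18° = 118.5 × 0.9511 = 112.705 N up the incline and F sin 18° = 118.5 × 0.3090 = 36.617 N pressing into the surface.
The normal force is therefore N = mg cos 18° + F sin 18° = 167.774 + 36.617 = 204.391 N, and kinetic friction down the slope is μN = 0.12 × 204.391 = 24.527 N.
Along the incline: F cos 18° − mg sin 18° − μN = ma, so 112.705 − 54.508 − 24.527 = 18 a, giving a = 1.8706 m/s².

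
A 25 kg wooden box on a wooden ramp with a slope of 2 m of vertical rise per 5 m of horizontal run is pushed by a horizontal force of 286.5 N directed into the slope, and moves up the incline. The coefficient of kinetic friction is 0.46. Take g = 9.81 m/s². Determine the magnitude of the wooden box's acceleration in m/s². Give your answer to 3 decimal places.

The horizontal push has components F cos 21.80° = 286.5 × 0.9285 = 266.015 N up the incline and F sin 21.80° = 286.5 × 0.3714 = 106.406 N pressing into the surface.
The normal force is therefore N = mg cos 21.80° + F sin 21.80° = 227.715 + 106.406 = 334.121 N, and kinetic friction down the slope is μN = 0.46 × 334.121 = 153.696 N.
Along the incline: F cos 21.80° − mg sin 21.80° − μN = ma, so 266.015 − 91.086 − 153.696 = 25 a, giving a = 0.8493 m/s².

0.849 m/s²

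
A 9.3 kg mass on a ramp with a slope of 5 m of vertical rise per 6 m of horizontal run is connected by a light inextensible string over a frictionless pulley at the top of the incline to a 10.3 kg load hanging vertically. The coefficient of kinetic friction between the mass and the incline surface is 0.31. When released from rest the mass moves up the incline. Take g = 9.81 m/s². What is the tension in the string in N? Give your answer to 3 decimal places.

90.055 N

For the mass on the incline: the weight component along the slope is m₁g sin 39.81° = 9.3 × 9.81 × 0.6402 = 58.407 N and the normal force is N = m₁g cos 39.81° = 70.087 N.
Kinetic friction opposes the mass's motion up the incline: f = μN = 0.31 × 70.087 = 21.727 N acting down the slope.
Newton's second law for the mass (up-slope positive): T − 58.407 − 21.727 = 9.3 a. For the hanging load (downward positive): 10.3 × 9.81 − T = 10.3 a.
Adding the two equations eliminates T: 20.909 = 19.6 a, so a = 1.0668 m/s².
Then from the hanging load's equation, T = 10.3 × (9.81 − 1.0668) = 90.055 N.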